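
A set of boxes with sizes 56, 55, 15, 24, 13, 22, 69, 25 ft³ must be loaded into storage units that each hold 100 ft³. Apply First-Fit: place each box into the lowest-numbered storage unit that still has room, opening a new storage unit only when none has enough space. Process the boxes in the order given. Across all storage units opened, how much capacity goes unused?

storage unit 1: place 56 ft³, 44 ft³ left
storage unit 2: place 55 ft³, 45 ft³ left
storage unit 1: place 15 ft³, 29 ft³ left
storage unit 1: place 24 ft³, 5 ft³ left
storage unit 2: place 13 ft³, 32 ft³ left
storage unit 2: place 22 ft³, 10 ft³ left
storage unit 3: place 69 ft³, 31 ft³ left
storage unit 3: place 25 ft³, 6 ft³ left
3 storage units × 100 ft³ = 300 ft³; used 279 ft³; unused 21 ft³.

21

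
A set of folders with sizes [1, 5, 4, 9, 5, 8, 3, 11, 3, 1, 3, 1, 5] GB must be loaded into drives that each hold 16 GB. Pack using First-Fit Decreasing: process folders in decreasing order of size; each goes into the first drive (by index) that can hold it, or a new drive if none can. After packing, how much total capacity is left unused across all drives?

5

Sorted descending: 11, 9, 8, 5, 5, 5, 4, 3, 3, 3, 1, 1, 1.
11 GB → drive 1 (remaining 5 GB)
9 GB → drive 2 (remaining 7 GB)
8 GB → drive 3 (remaining 8 GB)
5 GB → drive 1 (remaining 0 GB)
5 GB → drive 2 (remaining 2 GB)
5 GB → drive 3 (remaining 3 GB)
4 GB → drive 4 (remaining 12 GB)
3 GB → drive 3 (remaining 0 GB)
3 GB → drive 4 (remaining 9 GB)
3 GB → drive 4 (remaining 6 GB)
1 GB → drive 2 (remaining 1 GB)
1 GB → drive 2 (remaining 0 GB)
1 GB → drive 4 (remaining 5 GB)
4 drives × 16 GB = 64 GB; used 59 GB; unused 5 GB.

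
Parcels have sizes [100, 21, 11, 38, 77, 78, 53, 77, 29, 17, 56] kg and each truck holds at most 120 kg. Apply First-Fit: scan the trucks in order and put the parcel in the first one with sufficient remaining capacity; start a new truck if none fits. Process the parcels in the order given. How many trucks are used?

100 kg → truck 1 (remaining 20 kg)
21 kg → truck 2 (remaining 99 kg)
11 kg → truck 1 (remaining 9 kg)
38 kg → truck 2 (remaining 61 kg)
77 kg → truck 3 (remaining 43 kg)
78 kg → truck 4 (remaining 42 kg)
53 kg → truck 2 (remaining 8 kg)
77 kg → truck 5 (remaining 43 kg)
29 kg → truck 3 (remaining 14 kg)
17 kg → truck 4 (remaining 25 kg)
56 kg → truck 6 (remaining 64 kg)
Final trucks: [100,11] [21,38,53] [77,29] [78,17] [77] [56].

6 trucks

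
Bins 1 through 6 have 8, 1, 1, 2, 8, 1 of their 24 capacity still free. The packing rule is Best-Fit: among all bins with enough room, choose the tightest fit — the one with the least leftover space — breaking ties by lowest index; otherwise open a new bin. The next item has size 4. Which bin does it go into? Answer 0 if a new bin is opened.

Bins with room: bin 1 (8), bin 5 (8).
Tightest fit is bin 1 with 8 free.

1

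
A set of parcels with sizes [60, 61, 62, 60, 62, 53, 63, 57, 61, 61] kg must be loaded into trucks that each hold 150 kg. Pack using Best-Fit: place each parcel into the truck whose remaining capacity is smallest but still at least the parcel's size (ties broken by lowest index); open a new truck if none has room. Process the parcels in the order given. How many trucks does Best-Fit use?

5 trucks

truck 1: place 60 kg, 90 kg left
truck 1: place 61 kg, 29 kg left
truck 2: place 62 kg, 88 kg left
truck 2: place 60 kg, 28 kg left
truck 3: place 62 kg, 88 kg left
truck 3: place 53 kg, 35 kg left
truck 4: place 63 kg, 87 kg left
truck 4: place 57 kg, 30 kg left
truck 5: place 61 kg, 89 kg left
truck 5: place 61 kg, 28 kg left
Final trucks: [60,61] [62,60] [62,53] [63,57] [61,61].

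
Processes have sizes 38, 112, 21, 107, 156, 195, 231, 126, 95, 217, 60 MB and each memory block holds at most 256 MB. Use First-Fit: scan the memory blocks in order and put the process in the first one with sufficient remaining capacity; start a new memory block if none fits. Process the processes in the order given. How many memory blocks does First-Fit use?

38 MB → memory block 1 (remaining 218 MB)
112 MB → memory block 1 (remaining 106 MB)
21 MB → memory block 1 (remaining 85 MB)
107 MB → memory block 2 (remaining 149 MB)
156 MB → memory block 3 (remaining 100 MB)
195 MB → memory block 4 (remaining 61 MB)
231 MB → memory block 5 (remaining 25 MB)
126 MB → memory block 2 (remaining 23 MB)
95 MB → memory block 3 (remaining 5 MB)
217 MB → memory block 6 (remaining 39 MB)
60 MB → memory block 1 (remaining 25 MB)

6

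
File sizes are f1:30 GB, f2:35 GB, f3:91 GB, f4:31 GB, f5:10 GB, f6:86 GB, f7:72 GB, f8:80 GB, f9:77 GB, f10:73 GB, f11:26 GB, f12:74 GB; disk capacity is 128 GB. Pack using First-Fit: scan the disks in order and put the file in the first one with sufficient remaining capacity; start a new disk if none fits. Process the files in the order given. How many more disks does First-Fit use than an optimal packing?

First-Fit: [30,35,31,10] [91,26] [86] [72] [80] [77] [73] [74] → 8 disks.
7 files exceed 64 GB (half the capacity), and no two of those can share a disk, so at least 7 disks are needed.
An optimal packing achieves that bound: [91,35] [86,31,10] [80,30] [77,26] [74] [73] [72] → 7 disks.
Excess: 8 − 7 = 1.

1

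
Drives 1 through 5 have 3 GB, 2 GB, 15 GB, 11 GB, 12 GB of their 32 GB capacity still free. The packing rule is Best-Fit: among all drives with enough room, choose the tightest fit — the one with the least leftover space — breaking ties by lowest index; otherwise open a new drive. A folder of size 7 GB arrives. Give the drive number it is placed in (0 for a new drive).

Drives with room: drive 3 (15 GB), drive 4 (11 GB), drive 5 (12 GB).
Tightest fit is drive 4 with 11 GB free.

4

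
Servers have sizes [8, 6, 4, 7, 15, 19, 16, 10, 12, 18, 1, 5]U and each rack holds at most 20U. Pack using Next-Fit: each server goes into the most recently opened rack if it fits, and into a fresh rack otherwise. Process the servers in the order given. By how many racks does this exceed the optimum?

2

Next-Fit: [8,6,4] [7] [15] [19] [16] [10] [12] [18,1] [5] → 9 racks.
Total size 121U; any packing needs at least ⌈121/20⌉ = 7 racks.
An optimal packing achieves that bound: [19,1] [18] [16,4] [15,5] [12,8] [10,7] [6] → 7 racks.
Excess: 9 − 7 = 2.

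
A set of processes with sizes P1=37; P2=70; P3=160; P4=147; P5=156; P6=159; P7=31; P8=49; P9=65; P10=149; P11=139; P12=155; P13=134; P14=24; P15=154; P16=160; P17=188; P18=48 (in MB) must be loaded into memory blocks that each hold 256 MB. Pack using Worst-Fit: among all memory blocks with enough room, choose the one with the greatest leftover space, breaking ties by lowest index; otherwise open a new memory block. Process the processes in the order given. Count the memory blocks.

P1 (37 MB) → memory block 1 (remaining 219 MB)
P2 (70 MB) → memory block 1 (remaining 149 MB)
P3 (160 MB) → memory block 2 (remaining 96 MB)
P4 (147 MB) → memory block 1 (remaining 2 MB)
P5 (156 MB) → memory block 3 (remaining 100 MB)
P6 (159 MB) → memory block 4 (remaining 97 MB)
P7 (31 MB) → memory block 3 (remaining 69 MB)
P8 (49 MB) → memory block 4 (remaining 48 MB)
P9 (65 MB) → memory block 2 (remaining 31 MB)
P10 (149 MB) → memory block 5 (remaining 107 MB)
P11 (139 MB) → memory block 6 (remaining 117 MB)
P12 (155 MB) → memory block 7 (remaining 101 MB)
P13 (134 MB) → memory block 8 (remaining 122 MB)
P14 (24 MB) → memory block 8 (remaining 98 MB)
P15 (154 MB) → memory block 9 (remaining 102 MB)
P16 (160 MB) → memory block 10 (remaining 96 MB)
P17 (188 MB) → memory block 11 (remaining 68 MB)
P18 (48 MB) → memory block 6 (remaining 69 MB)
Final memory blocks: [37,70,147] [160,65] [156,31] [159,49] [149] [139,48] [155] [134,24] [154] [160] [188].

11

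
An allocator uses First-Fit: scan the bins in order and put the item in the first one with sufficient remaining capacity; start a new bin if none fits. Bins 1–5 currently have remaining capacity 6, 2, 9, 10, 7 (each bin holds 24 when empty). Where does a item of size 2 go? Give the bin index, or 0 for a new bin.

1

Bins with room: bin 1 (6), bin 2 (2), bin 3 (9), bin 4 (10), bin 5 (7).
The first with room is bin 1.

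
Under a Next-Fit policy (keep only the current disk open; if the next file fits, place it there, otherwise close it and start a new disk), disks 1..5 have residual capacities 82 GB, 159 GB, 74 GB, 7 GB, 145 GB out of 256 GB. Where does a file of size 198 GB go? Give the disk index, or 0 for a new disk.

Next-Fit only looks at disk 5, which has 145 GB free.
198 GB does not fit, so a new disk is opened.

0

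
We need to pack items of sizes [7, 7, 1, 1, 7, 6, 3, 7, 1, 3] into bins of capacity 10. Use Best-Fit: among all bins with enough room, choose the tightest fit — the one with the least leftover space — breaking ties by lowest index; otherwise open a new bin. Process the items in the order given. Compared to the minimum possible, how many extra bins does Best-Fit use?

0

Best-Fit: [7,1,1,1] [7,3] [7,3] [6] [7] → 5 bins.
Total size 43; any packing needs at least ⌈43/10⌉ = 5 bins.
So 5 is already optimal.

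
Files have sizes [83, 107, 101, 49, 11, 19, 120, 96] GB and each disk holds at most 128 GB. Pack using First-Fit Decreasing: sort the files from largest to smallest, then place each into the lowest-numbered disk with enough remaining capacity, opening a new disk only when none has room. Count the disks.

Sorted descending: 120, 107, 101, 96, 83, 49, 19, 11.
Put 120 GB in disk 1; 8 GB remain.
Put 107 GB in disk 2; 21 GB remain.
Put 101 GB in disk 3; 27 GB remain.
Put 96 GB in disk 4; 32 GB remain.
Put 83 GB in disk 5; 45 GB remain.
Put 49 GB in disk 6; 79 GB remain.
Put 19 GB in disk 2; 2 GB remain.
Put 11 GB in disk 3; 16 GB remain.

6 disks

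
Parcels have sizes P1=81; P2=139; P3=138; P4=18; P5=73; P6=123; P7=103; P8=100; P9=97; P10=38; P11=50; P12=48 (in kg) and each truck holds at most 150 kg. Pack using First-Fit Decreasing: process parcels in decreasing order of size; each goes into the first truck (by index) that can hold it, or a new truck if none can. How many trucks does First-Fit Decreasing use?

8

Sorted descending: 139, 138, 123, 103, 100, 97, 81, 73, 50, 48, 38, 18.
139 kg → truck 1 (remaining 11 kg)
138 kg → truck 2 (remaining 12 kg)
123 kg → truck 3 (remaining 27 kg)
103 kg → truck 4 (remaining 47 kg)
100 kg → truck 5 (remaining 50 kg)
97 kg → truck 6 (remaining 53 kg)
81 kg → truck 7 (remaining 69 kg)
73 kg → truck 8 (remaining 77 kg)
50 kg → truck 5 (remaining 0 kg)
48 kg → truck 6 (remaining 5 kg)
38 kg → truck 4 (remaining 9 kg)
18 kg → truck 3 (remaining 9 kg)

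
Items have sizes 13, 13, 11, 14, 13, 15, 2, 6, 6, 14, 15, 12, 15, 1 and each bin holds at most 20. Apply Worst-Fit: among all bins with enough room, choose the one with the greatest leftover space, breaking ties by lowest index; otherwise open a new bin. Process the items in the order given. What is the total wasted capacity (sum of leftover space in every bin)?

Put 13 in bin 1; 7 remain.
Put 13 in bin 2; 7 remain.
Put 11 in bin 3; 9 remain.
Put 14 in bin 4; 6 remain.
Put 13 in bin 5; 7 remain.
Put 15 in bin 6; 5 remain.
Put 2 in bin 3; 7 remain.
Put 6 in bin 1; 1 remain.
Put 6 in bin 2; 1 remain.
Put 14 in bin 7; 6 remain.
Put 15 in bin 8; 5 remain.
Put 12 in bin 9; 8 remain.
Put 15 in bin 10; 5 remain.
Put 1 in bin 9; 7 remain.
10 bins × 20 = 200; used 150; unused 50.

50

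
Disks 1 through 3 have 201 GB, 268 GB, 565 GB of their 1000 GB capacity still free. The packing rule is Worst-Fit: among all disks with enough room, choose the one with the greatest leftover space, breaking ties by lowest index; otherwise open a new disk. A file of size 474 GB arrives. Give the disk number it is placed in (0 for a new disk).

3

Disks with room: disk 3 (565 GB).
Most room is disk 3 with 565 GB free.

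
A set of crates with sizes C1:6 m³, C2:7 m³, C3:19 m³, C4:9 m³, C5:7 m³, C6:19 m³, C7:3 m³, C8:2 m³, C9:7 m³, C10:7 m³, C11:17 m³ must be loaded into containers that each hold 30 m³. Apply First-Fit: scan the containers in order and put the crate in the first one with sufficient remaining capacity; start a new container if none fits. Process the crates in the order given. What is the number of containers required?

Put C1 (6 m³) in container 1; 24 m³ remain.
Put C2 (7 m³) in container 1; 17 m³ remain.
Put C3 (19 m³) in container 2; 11 m³ remain.
Put C4 (9 m³) in container 1; 8 m³ remain.
Put C5 (7 m³) in container 1; 1 m³ remain.
Put C6 (19 m³) in container 3; 11 m³ remain.
Put C7 (3 m³) in container 2; 8 m³ remain.
Put C8 (2 m³) in container 2; 6 m³ remain.
Put C9 (7 m³) in container 3; 4 m³ remain.
Put C10 (7 m³) in container 4; 23 m³ remain.
Put C11 (17 m³) in container 4; 6 m³ remain.
Final containers: [6,7,9,7] [19,3,2] [19,7] [7,17].

4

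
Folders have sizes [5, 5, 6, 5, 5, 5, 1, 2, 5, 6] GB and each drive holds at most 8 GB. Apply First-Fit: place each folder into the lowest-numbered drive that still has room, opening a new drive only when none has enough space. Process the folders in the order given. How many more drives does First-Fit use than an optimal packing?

0

First-Fit: [5,1,2] [5] [6] [5] [5] [5] [5] [6] → 8 drives.
8 folders exceed 4 GB (half the capacity), and no two of those can share a drive, so at least 8 drives are needed.
So 8 is already optimal.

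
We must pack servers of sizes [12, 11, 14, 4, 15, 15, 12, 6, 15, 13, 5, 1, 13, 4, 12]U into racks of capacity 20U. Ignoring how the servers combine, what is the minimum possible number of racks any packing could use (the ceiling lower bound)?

8 racks

Total size = 12 + 11 + 14 + 4 + 15 + 15 + 12 + 6 + 15 + 13 + 5 + 1 + 13 + 4 + 12 = 152U.
⌈152 / 20⌉ = 8.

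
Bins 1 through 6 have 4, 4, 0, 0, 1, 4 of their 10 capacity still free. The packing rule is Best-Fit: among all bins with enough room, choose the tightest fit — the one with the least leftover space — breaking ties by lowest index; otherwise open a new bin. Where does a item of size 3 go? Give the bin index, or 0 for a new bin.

Bins with room: bin 1 (4), bin 2 (4), bin 6 (4).
Tightest fit is bin 1 with 4 free.

1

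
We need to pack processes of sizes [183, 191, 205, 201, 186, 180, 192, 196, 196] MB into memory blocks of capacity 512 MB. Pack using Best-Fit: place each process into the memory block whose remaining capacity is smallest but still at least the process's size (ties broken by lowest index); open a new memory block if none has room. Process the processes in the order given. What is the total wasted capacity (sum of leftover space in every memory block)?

830

memory block 1: place 183 MB, 329 MB left
memory block 1: place 191 MB, 138 MB left
memory block 2: place 205 MB, 307 MB left
memory block 2: place 201 MB, 106 MB left
memory block 3: place 186 MB, 326 MB left
memory block 3: place 180 MB, 146 MB left
memory block 4: place 192 MB, 320 MB left
memory block 4: place 196 MB, 124 MB left
memory block 5: place 196 MB, 316 MB left
5 memory blocks × 512 MB = 2560 MB; used 1730 MB; unused 830 MB.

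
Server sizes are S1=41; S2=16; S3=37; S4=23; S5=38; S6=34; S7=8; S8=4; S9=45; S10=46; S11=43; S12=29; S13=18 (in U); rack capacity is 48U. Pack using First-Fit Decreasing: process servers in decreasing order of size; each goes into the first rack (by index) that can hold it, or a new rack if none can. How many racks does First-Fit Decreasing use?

9

Sorted descending: 46, 45, 43, 41, 38, 37, 34, 29, 23, 18, 16, 8, 4.
rack 1: place 46U, 2U left
rack 2: place 45U, 3U left
rack 3: place 43U, 5U left
rack 4: place 41U, 7U left
rack 5: place 38U, 10U left
rack 6: place 37U, 11U left
rack 7: place 34U, 14U left
rack 8: place 29U, 19U left
rack 9: place 23U, 25U left
rack 8: place 18U, 1U left
rack 9: place 16U, 9U left
rack 5: place 8U, 2U left
rack 3: place 4U, 1U left
Final racks: [46] [45] [43,4] [41] [38,8] [37] [34] [29,18] [23,16].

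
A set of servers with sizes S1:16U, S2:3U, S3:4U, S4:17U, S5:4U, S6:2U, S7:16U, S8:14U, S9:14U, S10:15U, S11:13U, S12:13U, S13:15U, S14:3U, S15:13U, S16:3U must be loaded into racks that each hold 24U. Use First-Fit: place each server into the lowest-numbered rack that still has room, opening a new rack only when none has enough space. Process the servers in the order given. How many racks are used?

rack 1: place S1 (16U), 8U left
rack 1: place S2 (3U), 5U left
rack 1: place S3 (4U), 1U left
rack 2: place S4 (17U), 7U left
rack 2: place S5 (4U), 3U left
rack 2: place S6 (2U), 1U left
rack 3: place S7 (16U), 8U left
rack 4: place S8 (14U), 10U left
rack 5: place S9 (14U), 10U left
rack 6: place S10 (15U), 9U left
rack 7: place S11 (13U), 11U left
rack 8: place S12 (13U), 11U left
rack 9: place S13 (15U), 9U left
rack 3: place S14 (3U), 5U left
rack 10: place S15 (13U), 11U left
rack 3: place S16 (3U), 2U left
Final racks: [16,3,4] [17,4,2] [16,3,3] [14] [14] [15] [13] [13] [15] [13].

10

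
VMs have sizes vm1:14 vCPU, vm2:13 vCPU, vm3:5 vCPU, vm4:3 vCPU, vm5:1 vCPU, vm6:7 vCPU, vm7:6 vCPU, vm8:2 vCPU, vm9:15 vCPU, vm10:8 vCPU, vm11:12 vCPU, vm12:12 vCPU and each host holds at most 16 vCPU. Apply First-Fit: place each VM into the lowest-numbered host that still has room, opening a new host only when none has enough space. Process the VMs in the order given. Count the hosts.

7 hosts

host 1: place vm1 (14 vCPU), 2 vCPU left
host 2: place vm2 (13 vCPU), 3 vCPU left
host 3: place vm3 (5 vCPU), 11 vCPU left
host 2: place vm4 (3 vCPU), 0 vCPU left
host 1: place vm5 (1 vCPU), 1 vCPU left
host 3: place vm6 (7 vCPU), 4 vCPU left
host 4: place vm7 (6 vCPU), 10 vCPU left
host 3: place vm8 (2 vCPU), 2 vCPU left
host 5: place vm9 (15 vCPU), 1 vCPU left
host 4: place vm10 (8 vCPU), 2 vCPU left
host 6: place vm11 (12 vCPU), 4 vCPU left
host 7: place vm12 (12 vCPU), 4 vCPU left
Final hosts: [14,1] [13,3] [5,7,2] [6,8] [15] [12] [12].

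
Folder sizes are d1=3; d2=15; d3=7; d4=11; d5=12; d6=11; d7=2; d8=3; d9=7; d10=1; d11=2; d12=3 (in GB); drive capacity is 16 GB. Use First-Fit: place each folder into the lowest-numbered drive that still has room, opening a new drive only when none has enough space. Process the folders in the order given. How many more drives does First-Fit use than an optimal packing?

1

First-Fit: [3,7,2,3,1] [15] [11,2,3] [12] [11] [7] → 6 drives.
Total size 77 GB; any packing needs at least ⌈77/16⌉ = 5 drives.
An optimal packing achieves that bound: [15,1] [12,3] [11,3,2] [11,3,2] [7,7] → 5 drives.
Excess: 6 − 5 = 1.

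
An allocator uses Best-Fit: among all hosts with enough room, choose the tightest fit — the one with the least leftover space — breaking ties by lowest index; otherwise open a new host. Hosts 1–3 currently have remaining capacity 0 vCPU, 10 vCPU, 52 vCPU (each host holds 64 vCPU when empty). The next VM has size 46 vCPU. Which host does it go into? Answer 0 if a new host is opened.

3

Hosts with room: host 3 (52 vCPU).
Tightest fit is host 3 with 52 vCPU free.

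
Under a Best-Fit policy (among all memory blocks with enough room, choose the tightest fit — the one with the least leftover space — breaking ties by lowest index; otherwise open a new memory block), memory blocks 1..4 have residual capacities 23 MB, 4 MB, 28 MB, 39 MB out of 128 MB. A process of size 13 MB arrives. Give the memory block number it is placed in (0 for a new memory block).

Memory blocks with room: memory block 1 (23 MB), memory block 3 (28 MB), memory block 4 (39 MB).
Tightest fit is memory block 1 with 23 MB free.

1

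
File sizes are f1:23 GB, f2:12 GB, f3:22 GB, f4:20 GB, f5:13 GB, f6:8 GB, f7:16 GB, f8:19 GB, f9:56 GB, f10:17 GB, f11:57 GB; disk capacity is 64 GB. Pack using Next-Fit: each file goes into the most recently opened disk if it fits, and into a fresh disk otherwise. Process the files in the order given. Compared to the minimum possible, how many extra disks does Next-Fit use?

1

Next-Fit: [23,12,22] [20,13,8,16] [19] [56] [17] [57] → 6 disks.
Total size 263 GB; any packing needs at least ⌈263/64⌉ = 5 disks.
An optimal packing achieves that bound: [57] [56,8] [23,22,19] [20,17,16] [13,12] → 5 disks.
Excess: 6 − 5 = 1.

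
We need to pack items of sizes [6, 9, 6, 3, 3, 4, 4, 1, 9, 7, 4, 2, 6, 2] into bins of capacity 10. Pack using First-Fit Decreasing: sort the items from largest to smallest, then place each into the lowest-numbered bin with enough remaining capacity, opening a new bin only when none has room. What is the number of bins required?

7

Sorted descending: 9, 9, 7, 6, 6, 6, 4, 4, 4, 3, 3, 2, 2, 1.
9 → bin 1 (remaining 1)
9 → bin 2 (remaining 1)
7 → bin 3 (remaining 3)
6 → bin 4 (remaining 4)
6 → bin 5 (remaining 4)
6 → bin 6 (remaining 4)
4 → bin 4 (remaining 0)
4 → bin 5 (remaining 0)
4 → bin 6 (remaining 0)
3 → bin 3 (remaining 0)
3 → bin 7 (remaining 7)
2 → bin 7 (remaining 5)
2 → bin 7 (remaining 3)
1 → bin 1 (remaining 0)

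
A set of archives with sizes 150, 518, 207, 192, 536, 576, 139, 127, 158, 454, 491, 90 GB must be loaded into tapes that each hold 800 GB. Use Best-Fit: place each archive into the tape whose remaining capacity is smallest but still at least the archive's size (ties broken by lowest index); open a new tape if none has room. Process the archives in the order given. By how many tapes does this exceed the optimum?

Best-Fit: [150,518,127] [207,192] [536,158,90] [576,139] [454] [491] → 6 tapes.
Total size 3638 GB; any packing needs at least ⌈3638/800⌉ = 5 tapes.
An optimal packing achieves that bound: [576,207] [536,192] [518,158,90] [491,150,139] [454,127] → 5 tapes.
Excess: 6 − 5 = 1.

1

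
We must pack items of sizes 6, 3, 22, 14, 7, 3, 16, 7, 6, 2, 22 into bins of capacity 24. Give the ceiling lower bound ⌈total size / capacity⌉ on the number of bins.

Total size = 6 + 3 + 22 + 14 + 7 + 3 + 16 + 7 + 6 + 2 + 22 = 108.
⌈108 / 24⌉ = 5.

5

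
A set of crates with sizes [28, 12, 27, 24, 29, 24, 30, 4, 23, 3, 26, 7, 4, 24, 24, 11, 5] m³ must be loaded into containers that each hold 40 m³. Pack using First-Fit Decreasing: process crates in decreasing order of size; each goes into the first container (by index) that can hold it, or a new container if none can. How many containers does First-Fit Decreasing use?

10

Sorted descending: 30, 29, 28, 27, 26, 24, 24, 24, 24, 23, 12, 11, 7, 5, 4, 4, 3.
30 m³ → container 1 (remaining 10 m³)
29 m³ → container 2 (remaining 11 m³)
28 m³ → container 3 (remaining 12 m³)
27 m³ → container 4 (remaining 13 m³)
26 m³ → container 5 (remaining 14 m³)
24 m³ → container 6 (remaining 16 m³)
24 m³ → container 7 (remaining 16 m³)
24 m³ → container 8 (remaining 16 m³)
24 m³ → container 9 (remaining 16 m³)
23 m³ → container 10 (remaining 17 m³)
12 m³ → container 3 (remaining 0 m³)
11 m³ → container 2 (remaining 0 m³)
7 m³ → container 1 (remaining 3 m³)
5 m³ → container 4 (remaining 8 m³)
4 m³ → container 4 (remaining 4 m³)
4 m³ → container 4 (remaining 0 m³)
3 m³ → container 1 (remaining 0 m³)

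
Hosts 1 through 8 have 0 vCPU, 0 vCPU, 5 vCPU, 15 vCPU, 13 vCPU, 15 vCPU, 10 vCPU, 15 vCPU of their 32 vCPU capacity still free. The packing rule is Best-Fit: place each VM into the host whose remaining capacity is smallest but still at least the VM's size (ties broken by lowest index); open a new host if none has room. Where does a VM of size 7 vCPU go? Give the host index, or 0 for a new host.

Hosts with room: host 4 (15 vCPU), host 5 (13 vCPU), host 6 (15 vCPU), host 7 (10 vCPU), host 8 (15 vCPU).
Tightest fit is host 7 with 10 vCPU free.

7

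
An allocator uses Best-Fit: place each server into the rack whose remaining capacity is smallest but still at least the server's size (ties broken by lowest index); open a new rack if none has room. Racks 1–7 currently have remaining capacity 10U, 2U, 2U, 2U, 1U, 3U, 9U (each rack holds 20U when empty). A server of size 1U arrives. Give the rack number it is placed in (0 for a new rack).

5

Racks with room: rack 1 (10U), rack 2 (2U), rack 3 (2U), rack 4 (2U), rack 5 (1U), rack 6 (3U), rack 7 (9U).
Tightest fit is rack 5 with 1U free.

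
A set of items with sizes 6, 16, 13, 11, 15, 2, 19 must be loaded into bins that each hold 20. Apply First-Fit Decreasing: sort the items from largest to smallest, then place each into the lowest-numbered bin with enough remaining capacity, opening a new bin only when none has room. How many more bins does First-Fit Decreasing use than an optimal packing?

First-Fit Decreasing: [19] [16,2] [15] [13,6] [11] → 5 bins.
Total size 82; any packing needs at least ⌈82/20⌉ = 5 bins.
So 5 is already optimal.

0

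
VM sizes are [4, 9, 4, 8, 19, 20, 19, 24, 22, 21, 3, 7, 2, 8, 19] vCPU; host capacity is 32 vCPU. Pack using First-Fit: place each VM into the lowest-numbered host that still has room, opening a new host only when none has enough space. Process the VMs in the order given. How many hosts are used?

host 1: place 4 vCPU, 28 vCPU left
host 1: place 9 vCPU, 19 vCPU left
host 1: place 4 vCPU, 15 vCPU left
host 1: place 8 vCPU, 7 vCPU left
host 2: place 19 vCPU, 13 vCPU left
host 3: place 20 vCPU, 12 vCPU left
host 4: place 19 vCPU, 13 vCPU left
host 5: place 24 vCPU, 8 vCPU left
host 6: place 22 vCPU, 10 vCPU left
host 7: place 21 vCPU, 11 vCPU left
host 1: place 3 vCPU, 4 vCPU left
host 2: place 7 vCPU, 6 vCPU left
host 1: place 2 vCPU, 2 vCPU left
host 3: place 8 vCPU, 4 vCPU left
host 8: place 19 vCPU, 13 vCPU left
Final hosts: [4,9,4,8,3,2] [19,7] [20,8] [19] [24] [22] [21] [19].

8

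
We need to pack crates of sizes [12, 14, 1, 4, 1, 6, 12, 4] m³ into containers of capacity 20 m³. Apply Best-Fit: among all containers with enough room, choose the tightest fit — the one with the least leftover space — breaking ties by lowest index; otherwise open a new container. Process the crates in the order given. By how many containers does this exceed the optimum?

0

Best-Fit: [12,6] [14,1,4,1] [12,4] → 3 containers.
Total size 54 m³; any packing needs at least ⌈54/20⌉ = 3 containers.
So 3 is already optimal.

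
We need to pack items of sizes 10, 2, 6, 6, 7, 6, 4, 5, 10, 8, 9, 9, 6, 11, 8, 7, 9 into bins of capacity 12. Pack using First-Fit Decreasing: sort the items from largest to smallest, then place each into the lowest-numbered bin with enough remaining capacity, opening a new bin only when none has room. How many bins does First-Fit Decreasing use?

12 bins

Sorted descending: 11, 10, 10, 9, 9, 9, 8, 8, 7, 7, 6, 6, 6, 6, 5, 4, 2.
bin 1: place 11, 1 left
bin 2: place 10, 2 left
bin 3: place 10, 2 left
bin 4: place 9, 3 left
bin 5: place 9, 3 left
bin 6: place 9, 3 left
bin 7: place 8, 4 left
bin 8: place 8, 4 left
bin 9: place 7, 5 left
bin 10: place 7, 5 left
bin 11: place 6, 6 left
bin 11: place 6, 0 left
bin 12: place 6, 6 left
bin 12: place 6, 0 left
bin 9: place 5, 0 left
bin 7: place 4, 0 left
bin 2: place 2, 0 left
Final bins: [11] [10,2] [10] [9] [9] [9] [8,4] [8] [7,5] [7] [6,6] [6,6].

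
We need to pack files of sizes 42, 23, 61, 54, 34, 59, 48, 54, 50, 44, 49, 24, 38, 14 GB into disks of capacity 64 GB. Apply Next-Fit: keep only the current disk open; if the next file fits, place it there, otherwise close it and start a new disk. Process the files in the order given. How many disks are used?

13

42 GB → disk 1 (remaining 22 GB)
23 GB → disk 2 (remaining 41 GB)
61 GB → disk 3 (remaining 3 GB)
54 GB → disk 4 (remaining 10 GB)
34 GB → disk 5 (remaining 30 GB)
59 GB → disk 6 (remaining 5 GB)
48 GB → disk 7 (remaining 16 GB)
54 GB → disk 8 (remaining 10 GB)
50 GB → disk 9 (remaining 14 GB)
44 GB → disk 10 (remaining 20 GB)
49 GB → disk 11 (remaining 15 GB)
24 GB → disk 12 (remaining 40 GB)
38 GB → disk 12 (remaining 2 GB)
14 GB → disk 13 (remaining 50 GB)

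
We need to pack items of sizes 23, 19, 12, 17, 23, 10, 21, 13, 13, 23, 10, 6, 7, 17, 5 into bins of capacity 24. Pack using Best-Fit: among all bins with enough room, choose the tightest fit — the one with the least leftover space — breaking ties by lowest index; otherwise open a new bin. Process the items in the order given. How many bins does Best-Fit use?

23 → bin 1 (remaining 1)
19 → bin 2 (remaining 5)
12 → bin 3 (remaining 12)
17 → bin 4 (remaining 7)
23 → bin 5 (remaining 1)
10 → bin 3 (remaining 2)
21 → bin 6 (remaining 3)
13 → bin 7 (remaining 11)
13 → bin 8 (remaining 11)
23 → bin 9 (remaining 1)
10 → bin 7 (remaining 1)
6 → bin 4 (remaining 1)
7 → bin 8 (remaining 4)
17 → bin 10 (remaining 7)
5 → bin 2 (remaining 0)

10 bins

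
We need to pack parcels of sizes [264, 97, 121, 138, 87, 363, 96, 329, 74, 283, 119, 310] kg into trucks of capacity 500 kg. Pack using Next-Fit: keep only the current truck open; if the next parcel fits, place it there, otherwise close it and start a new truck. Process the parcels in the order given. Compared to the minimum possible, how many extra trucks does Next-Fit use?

Next-Fit: [264,97,121] [138,87] [363,96] [329,74] [283,119] [310] → 6 trucks.
Total size 2281 kg; any packing needs at least ⌈2281/500⌉ = 5 trucks.
An optimal packing achieves that bound: [363,121] [329,138] [310,119] [283,97,96] [264,87,74] → 5 trucks.
Excess: 6 − 5 = 1.

1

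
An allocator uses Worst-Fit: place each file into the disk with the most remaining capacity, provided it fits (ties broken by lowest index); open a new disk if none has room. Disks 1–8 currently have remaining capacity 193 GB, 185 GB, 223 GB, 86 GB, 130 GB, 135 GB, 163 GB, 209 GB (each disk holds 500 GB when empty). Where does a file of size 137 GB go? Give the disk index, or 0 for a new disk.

3

Disks with room: disk 1 (193 GB), disk 2 (185 GB), disk 3 (223 GB), disk 7 (163 GB), disk 8 (209 GB).
Most room is disk 3 with 223 GB free.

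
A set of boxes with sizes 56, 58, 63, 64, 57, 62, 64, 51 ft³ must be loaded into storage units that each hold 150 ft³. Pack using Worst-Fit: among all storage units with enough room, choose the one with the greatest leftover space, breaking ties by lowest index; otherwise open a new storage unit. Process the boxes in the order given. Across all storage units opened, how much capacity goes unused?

125

56 ft³ → storage unit 1 (remaining 94 ft³)
58 ft³ → storage unit 1 (remaining 36 ft³)
63 ft³ → storage unit 2 (remaining 87 ft³)
64 ft³ → storage unit 2 (remaining 23 ft³)
57 ft³ → storage unit 3 (remaining 93 ft³)
62 ft³ → storage unit 3 (remaining 31 ft³)
64 ft³ → storage unit 4 (remaining 86 ft³)
51 ft³ → storage unit 4 (remaining 35 ft³)
4 storage units × 150 ft³ = 600 ft³; used 475 ft³; unused 125 ft³.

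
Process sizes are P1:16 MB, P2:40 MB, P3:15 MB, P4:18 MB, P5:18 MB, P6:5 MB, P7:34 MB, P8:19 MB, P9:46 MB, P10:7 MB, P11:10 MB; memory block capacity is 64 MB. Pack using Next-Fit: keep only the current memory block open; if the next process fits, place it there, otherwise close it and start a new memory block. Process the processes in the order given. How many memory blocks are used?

4

P1 (16 MB) → memory block 1 (remaining 48 MB)
P2 (40 MB) → memory block 1 (remaining 8 MB)
P3 (15 MB) → memory block 2 (remaining 49 MB)
P4 (18 MB) → memory block 2 (remaining 31 MB)
P5 (18 MB) → memory block 2 (remaining 13 MB)
P6 (5 MB) → memory block 2 (remaining 8 MB)
P7 (34 MB) → memory block 3 (remaining 30 MB)
P8 (19 MB) → memory block 3 (remaining 11 MB)
P9 (46 MB) → memory block 4 (remaining 18 MB)
P10 (7 MB) → memory block 4 (remaining 11 MB)
P11 (10 MB) → memory block 4 (remaining 1 MB)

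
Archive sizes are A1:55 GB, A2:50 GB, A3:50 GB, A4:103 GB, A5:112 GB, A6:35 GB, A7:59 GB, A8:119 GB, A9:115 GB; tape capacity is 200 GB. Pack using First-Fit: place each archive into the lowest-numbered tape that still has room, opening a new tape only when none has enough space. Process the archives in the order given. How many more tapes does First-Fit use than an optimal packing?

1

First-Fit: [55,50,50,35] [103,59] [112] [119] [115] → 5 tapes.
Total size 698 GB; any packing needs at least ⌈698/200⌉ = 4 tapes.
An optimal packing achieves that bound: [119,59] [115,55] [112,50,35] [103,50] → 4 tapes.
Excess: 5 − 4 = 1.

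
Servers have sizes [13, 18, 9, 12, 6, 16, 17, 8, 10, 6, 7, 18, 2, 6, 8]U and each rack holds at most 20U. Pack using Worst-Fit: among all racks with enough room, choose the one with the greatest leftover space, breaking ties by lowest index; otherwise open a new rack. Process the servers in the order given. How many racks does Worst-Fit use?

13U → rack 1 (remaining 7U)
18U → rack 2 (remaining 2U)
9U → rack 3 (remaining 11U)
12U → rack 4 (remaining 8U)
6U → rack 3 (remaining 5U)
16U → rack 5 (remaining 4U)
17U → rack 6 (remaining 3U)
8U → rack 4 (remaining 0U)
10U → rack 7 (remaining 10U)
6U → rack 7 (remaining 4U)
7U → rack 1 (remaining 0U)
18U → rack 8 (remaining 2U)
2U → rack 3 (remaining 3U)
6U → rack 9 (remaining 14U)
8U → rack 9 (remaining 6U)

9 racks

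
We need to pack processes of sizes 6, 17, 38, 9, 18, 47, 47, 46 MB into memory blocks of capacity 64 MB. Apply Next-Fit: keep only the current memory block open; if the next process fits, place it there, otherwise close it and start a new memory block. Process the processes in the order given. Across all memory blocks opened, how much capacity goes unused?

92

Put 6 MB in memory block 1; 58 MB remain.
Put 17 MB in memory block 1; 41 MB remain.
Put 38 MB in memory block 1; 3 MB remain.
Put 9 MB in memory block 2; 55 MB remain.
Put 18 MB in memory block 2; 37 MB remain.
Put 47 MB in memory block 3; 17 MB remain.
Put 47 MB in memory block 4; 17 MB remain.
Put 46 MB in memory block 5; 18 MB remain.
5 memory blocks × 64 MB = 320 MB; used 228 MB; unused 92 MB.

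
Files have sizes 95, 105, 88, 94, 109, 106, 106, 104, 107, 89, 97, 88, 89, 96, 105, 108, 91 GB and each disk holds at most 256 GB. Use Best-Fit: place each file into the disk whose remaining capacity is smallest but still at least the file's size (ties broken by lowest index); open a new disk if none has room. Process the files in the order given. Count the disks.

disk 1: place 95 GB, 161 GB left
disk 1: place 105 GB, 56 GB left
disk 2: place 88 GB, 168 GB left
disk 2: place 94 GB, 74 GB left
disk 3: place 109 GB, 147 GB left
disk 3: place 106 GB, 41 GB left
disk 4: place 106 GB, 150 GB left
disk 4: place 104 GB, 46 GB left
disk 5: place 107 GB, 149 GB left
disk 5: place 89 GB, 60 GB left
disk 6: place 97 GB, 159 GB left
disk 6: place 88 GB, 71 GB left
disk 7: place 89 GB, 167 GB left
disk 7: place 96 GB, 71 GB left
disk 8: place 105 GB, 151 GB left
disk 8: place 108 GB, 43 GB left
disk 9: place 91 GB, 165 GB left

9 disks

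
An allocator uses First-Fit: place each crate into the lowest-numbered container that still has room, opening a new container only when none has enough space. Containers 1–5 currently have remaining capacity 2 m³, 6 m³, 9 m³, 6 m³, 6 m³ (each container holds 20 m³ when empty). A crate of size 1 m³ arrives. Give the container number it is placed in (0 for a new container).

Containers with room: container 1 (2 m³), container 2 (6 m³), container 3 (9 m³), container 4 (6 m³), container 5 (6 m³).
The first with room is container 1.

1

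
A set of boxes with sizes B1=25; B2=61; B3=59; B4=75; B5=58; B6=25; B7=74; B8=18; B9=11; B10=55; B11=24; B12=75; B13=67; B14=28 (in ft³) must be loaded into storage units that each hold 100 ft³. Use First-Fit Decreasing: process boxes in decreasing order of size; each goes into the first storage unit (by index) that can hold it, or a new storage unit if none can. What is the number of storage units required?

8 storage units

Sorted descending: 75, 75, 74, 67, 61, 59, 58, 55, 28, 25, 25, 24, 18, 11.
Put 75 ft³ in storage unit 1; 25 ft³ remain.
Put 75 ft³ in storage unit 2; 25 ft³ remain.
Put 74 ft³ in storage unit 3; 26 ft³ remain.
Put 67 ft³ in storage unit 4; 33 ft³ remain.
Put 61 ft³ in storage unit 5; 39 ft³ remain.
Put 59 ft³ in storage unit 6; 41 ft³ remain.
Put 58 ft³ in storage unit 7; 42 ft³ remain.
Put 55 ft³ in storage unit 8; 45 ft³ remain.
Put 28 ft³ in storage unit 4; 5 ft³ remain.
Put 25 ft³ in storage unit 1; 0 ft³ remain.
Put 25 ft³ in storage unit 2; 0 ft³ remain.
Put 24 ft³ in storage unit 3; 2 ft³ remain.
Put 18 ft³ in storage unit 5; 21 ft³ remain.
Put 11 ft³ in storage unit 5; 10 ft³ remain.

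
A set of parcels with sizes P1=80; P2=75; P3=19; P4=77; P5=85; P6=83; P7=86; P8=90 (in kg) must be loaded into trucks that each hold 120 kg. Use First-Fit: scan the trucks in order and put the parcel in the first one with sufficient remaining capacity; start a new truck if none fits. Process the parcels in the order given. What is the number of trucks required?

7

P1 (80 kg) → truck 1 (remaining 40 kg)
P2 (75 kg) → truck 2 (remaining 45 kg)
P3 (19 kg) → truck 1 (remaining 21 kg)
P4 (77 kg) → truck 3 (remaining 43 kg)
P5 (85 kg) → truck 4 (remaining 35 kg)
P6 (83 kg) → truck 5 (remaining 37 kg)
P7 (86 kg) → truck 6 (remaining 34 kg)
P8 (90 kg) → truck 7 (remaining 30 kg)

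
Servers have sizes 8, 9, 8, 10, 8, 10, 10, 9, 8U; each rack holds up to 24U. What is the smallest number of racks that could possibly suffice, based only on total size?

Total size = 8 + 9 + 8 + 10 + 8 + 10 + 10 + 9 + 8 = 80U.
⌈80 / 24⌉ = 4.

4 racks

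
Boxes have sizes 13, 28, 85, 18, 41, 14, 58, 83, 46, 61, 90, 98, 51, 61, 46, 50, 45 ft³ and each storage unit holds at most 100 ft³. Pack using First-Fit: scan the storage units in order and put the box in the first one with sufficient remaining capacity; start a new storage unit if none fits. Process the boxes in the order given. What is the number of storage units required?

storage unit 1: place 13 ft³, 87 ft³ left
storage unit 1: place 28 ft³, 59 ft³ left
storage unit 2: place 85 ft³, 15 ft³ left
storage unit 1: place 18 ft³, 41 ft³ left
storage unit 1: place 41 ft³, 0 ft³ left
storage unit 2: place 14 ft³, 1 ft³ left
storage unit 3: place 58 ft³, 42 ft³ left
storage unit 4: place 83 ft³, 17 ft³ left
storage unit 5: place 46 ft³, 54 ft³ left
storage unit 6: place 61 ft³, 39 ft³ left
storage unit 7: place 90 ft³, 10 ft³ left
storage unit 8: place 98 ft³, 2 ft³ left
storage unit 5: place 51 ft³, 3 ft³ left
storage unit 9: place 61 ft³, 39 ft³ left
storage unit 10: place 46 ft³, 54 ft³ left
storage unit 10: place 50 ft³, 4 ft³ left
storage unit 11: place 45 ft³, 55 ft³ left
Final storage units: [13,28,18,41] [85,14] [58] [83] [46,51] [61] [90] [98] [61] [46,50] [45].

11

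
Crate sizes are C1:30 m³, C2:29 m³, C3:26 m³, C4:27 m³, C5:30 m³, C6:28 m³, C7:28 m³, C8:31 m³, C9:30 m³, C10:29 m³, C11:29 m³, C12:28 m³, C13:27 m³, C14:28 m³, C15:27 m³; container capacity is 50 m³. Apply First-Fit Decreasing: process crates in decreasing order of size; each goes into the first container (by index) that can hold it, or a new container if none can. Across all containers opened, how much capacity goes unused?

Sorted descending: 31, 30, 30, 30, 29, 29, 29, 28, 28, 28, 28, 27, 27, 27, 26.
container 1: place 31 m³, 19 m³ left
container 2: place 30 m³, 20 m³ left
container 3: place 30 m³, 20 m³ left
container 4: place 30 m³, 20 m³ left
container 5: place 29 m³, 21 m³ left
container 6: place 29 m³, 21 m³ left
container 7: place 29 m³, 21 m³ left
container 8: place 28 m³, 22 m³ left
container 9: place 28 m³, 22 m³ left
container 10: place 28 m³, 22 m³ left
container 11: place 28 m³, 22 m³ left
container 12: place 27 m³, 23 m³ left
container 13: place 27 m³, 23 m³ left
container 14: place 27 m³, 23 m³ left
container 15: place 26 m³, 24 m³ left
15 containers × 50 m³ = 750 m³; used 427 m³; unused 323 m³.

323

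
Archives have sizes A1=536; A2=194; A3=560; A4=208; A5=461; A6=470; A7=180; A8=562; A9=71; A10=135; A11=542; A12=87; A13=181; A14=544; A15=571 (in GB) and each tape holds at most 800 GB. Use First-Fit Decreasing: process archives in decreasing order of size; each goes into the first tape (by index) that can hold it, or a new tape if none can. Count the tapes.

Sorted descending: 571, 562, 560, 544, 542, 536, 470, 461, 208, 194, 181, 180, 135, 87, 71.
tape 1: place 571 GB, 229 GB left
tape 2: place 562 GB, 238 GB left
tape 3: place 560 GB, 240 GB left
tape 4: place 544 GB, 256 GB left
tape 5: place 542 GB, 258 GB left
tape 6: place 536 GB, 264 GB left
tape 7: place 470 GB, 330 GB left
tape 8: place 461 GB, 339 GB left
tape 1: place 208 GB, 21 GB left
tape 2: place 194 GB, 44 GB left
tape 3: place 181 GB, 59 GB left
tape 4: place 180 GB, 76 GB left
tape 5: place 135 GB, 123 GB left
tape 5: place 87 GB, 36 GB left
tape 4: place 71 GB, 5 GB left
Final tapes: [571,208] [562,194] [560,181] [544,180,71] [542,135,87] [536] [470] [461].

8 tapes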